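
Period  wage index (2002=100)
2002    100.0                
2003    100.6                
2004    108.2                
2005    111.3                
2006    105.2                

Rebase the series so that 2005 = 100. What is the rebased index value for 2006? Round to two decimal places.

Rebased(2006) = 105.2 / 111.3 × 100 = 94.5193

94.52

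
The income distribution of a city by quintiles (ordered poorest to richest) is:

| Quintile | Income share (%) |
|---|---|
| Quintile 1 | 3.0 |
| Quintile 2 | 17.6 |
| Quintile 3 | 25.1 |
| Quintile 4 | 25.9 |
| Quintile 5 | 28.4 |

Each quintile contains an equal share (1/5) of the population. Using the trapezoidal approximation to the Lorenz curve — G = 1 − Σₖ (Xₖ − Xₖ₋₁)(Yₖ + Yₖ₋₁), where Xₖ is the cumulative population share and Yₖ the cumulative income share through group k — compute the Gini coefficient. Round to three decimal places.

0.236

Cumulative income shares Yₖ: 0.0300, 0.2060, 0.4570, 0.7160, 1.0000
Σ (Xₖ−Xₖ₋₁)(Yₖ+Yₖ₋₁) = (1/5)(0.0300+0.0000) + (1/5)(0.2060+0.0300) + (1/5)(0.4570+0.2060) + (1/5)(0.7160+0.4570) + (1/5)(1.0000+0.7160)
  = 0.0060 + 0.0472 + 0.1326 + 0.2346 + 0.3432 = 0.7636
G = 1 − 0.7636 = 0.2364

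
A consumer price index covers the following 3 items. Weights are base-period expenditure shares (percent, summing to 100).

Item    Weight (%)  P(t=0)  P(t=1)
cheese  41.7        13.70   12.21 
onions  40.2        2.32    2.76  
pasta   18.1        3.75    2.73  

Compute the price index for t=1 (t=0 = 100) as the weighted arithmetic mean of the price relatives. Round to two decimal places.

cheese: 41.7 × (12.21/13.70) = 41.7 × 0.891241 = 37.1647
onions: 40.2 × (2.76/2.32) = 40.2 × 1.189655 = 47.8241
pasta: 18.1 × (2.73/3.75) = 18.1 × 0.728000 = 13.1768
Index = Σ wᵢ·(p₁ᵢ/p₀ᵢ) = 37.1647 + 47.8241 + 13.1768 = 98.1657

98.17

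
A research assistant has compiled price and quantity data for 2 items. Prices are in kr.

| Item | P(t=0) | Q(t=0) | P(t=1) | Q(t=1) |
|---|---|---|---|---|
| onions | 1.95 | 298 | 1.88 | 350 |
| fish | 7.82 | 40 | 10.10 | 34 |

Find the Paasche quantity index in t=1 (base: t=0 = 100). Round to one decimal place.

Paasche quantity index uses current-period prices as weights.
ΣP(t=1)·Q(t=1) = 1.88×350 + 10.10×34 = 658 + 343.4 = 1001.4
ΣP(t=1)·Q(t=0) = 1.88×298 + 10.10×40 = 560.24 + 404 = 964.24
Index = 1001.4 / 964.24 × 100 = 103.8538

103.9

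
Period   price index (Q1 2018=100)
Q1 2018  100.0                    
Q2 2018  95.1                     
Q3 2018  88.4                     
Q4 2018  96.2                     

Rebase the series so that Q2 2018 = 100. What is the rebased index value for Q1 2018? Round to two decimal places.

Rebased(Q1 2018) = 100.0 / 95.1 × 100 = 105.1525

105.15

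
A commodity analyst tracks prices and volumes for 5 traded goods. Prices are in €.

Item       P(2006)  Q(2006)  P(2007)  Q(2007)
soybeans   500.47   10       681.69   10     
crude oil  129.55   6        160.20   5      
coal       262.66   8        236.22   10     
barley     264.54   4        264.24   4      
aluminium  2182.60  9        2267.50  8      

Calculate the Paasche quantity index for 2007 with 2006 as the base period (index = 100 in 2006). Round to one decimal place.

Paasche quantity index uses current-period prices as weights.
ΣP(2007)·Q(2007) = 681.69×10 + 160.20×5 + 236.22×10 + 264.24×4 + 2267.50×8 = 6816.9 + 801 + 2362.2 + 1056.96 + 18140 = 29177.06
ΣP(2007)·Q(2006) = 681.69×10 + 160.20×6 + 236.22×8 + 264.24×4 + 2267.50×9 = 6816.9 + 961.2 + 1889.76 + 1056.96 + 20407.5 = 31132.32
Index = 29177.06 / 31132.32 × 100 = 93.7195

93.7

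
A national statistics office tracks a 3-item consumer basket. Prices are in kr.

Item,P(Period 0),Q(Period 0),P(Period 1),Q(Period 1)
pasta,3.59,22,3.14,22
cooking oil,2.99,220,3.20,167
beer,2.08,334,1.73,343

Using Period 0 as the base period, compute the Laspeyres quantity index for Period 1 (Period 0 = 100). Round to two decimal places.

90.24

Laspeyres quantity index uses base-period prices as weights.
ΣP(Period 0)·Q(Period 1) = 3.59×22 + 2.99×167 + 2.08×343 = 78.98 + 499.33 + 713.44 = 1291.75
ΣP(Period 0)·Q(Period 0) = 3.59×22 + 2.99×220 + 2.08×334 = 78.98 + 657.8 + 694.72 = 1431.5
Index = 1291.75 / 1431.5 × 100 = 90.2375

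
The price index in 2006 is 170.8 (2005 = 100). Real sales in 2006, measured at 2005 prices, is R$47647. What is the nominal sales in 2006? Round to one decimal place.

Nominal = Real × (Index/100) = 47647 × (170.8/100)
        = 47647 × 1.708 = 81381.0760

81381.1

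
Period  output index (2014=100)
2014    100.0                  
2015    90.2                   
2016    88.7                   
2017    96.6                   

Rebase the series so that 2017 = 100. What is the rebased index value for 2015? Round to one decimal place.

Rebased(2015) = 90.2 / 96.6 × 100 = 93.3747

93.4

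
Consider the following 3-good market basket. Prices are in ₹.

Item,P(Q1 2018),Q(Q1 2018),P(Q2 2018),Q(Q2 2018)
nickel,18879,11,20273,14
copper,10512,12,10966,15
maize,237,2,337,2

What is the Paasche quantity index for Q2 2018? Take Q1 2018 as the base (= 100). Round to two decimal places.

Paasche quantity index uses current-period prices as weights.
ΣP(Q2 2018)·Q(Q2 2018) = 20273×14 + 10966×15 + 337×2 = 283822 + 164490 + 674 = 448986
ΣP(Q2 2018)·Q(Q1 2018) = 20273×11 + 10966×12 + 337×2 = 223003 + 131592 + 674 = 355269
Index = 448986 / 355269 × 100 = 126.3792

126.38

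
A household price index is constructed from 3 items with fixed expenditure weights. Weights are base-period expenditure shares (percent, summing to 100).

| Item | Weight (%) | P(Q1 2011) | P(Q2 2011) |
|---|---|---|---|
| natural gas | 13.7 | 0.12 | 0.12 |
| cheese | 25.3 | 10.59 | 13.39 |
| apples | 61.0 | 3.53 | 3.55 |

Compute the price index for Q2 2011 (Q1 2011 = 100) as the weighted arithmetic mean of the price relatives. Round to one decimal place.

107.0

natural gas: 13.7 × (0.12/0.12) = 13.7 × 1.000000 = 13.7000
cheese: 25.3 × (13.39/10.59) = 25.3 × 1.264400 = 31.9893
apples: 61.0 × (3.55/3.53) = 61.0 × 1.005666 = 61.3456
Index = Σ wᵢ·(p₁ᵢ/p₀ᵢ) = 13.7000 + 31.9893 + 61.3456 = 107.0349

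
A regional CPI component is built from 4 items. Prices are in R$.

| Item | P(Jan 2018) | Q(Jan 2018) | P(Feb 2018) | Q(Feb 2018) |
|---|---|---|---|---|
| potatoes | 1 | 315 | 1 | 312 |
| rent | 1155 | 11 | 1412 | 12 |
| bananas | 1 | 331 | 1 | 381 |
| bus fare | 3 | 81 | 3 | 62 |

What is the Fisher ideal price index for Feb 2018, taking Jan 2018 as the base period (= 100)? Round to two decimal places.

Laspeyres component (base-period weights):
ΣP(Feb 2018)Q(Jan 2018) = 1×315 + 1412×11 + 1×331 + 3×81 = 315 + 15532 + 331 + 243 = 16421
ΣP(Jan 2018)Q(Jan 2018) = 1×315 + 1155×11 + 1×331 + 3×81 = 315 + 12705 + 331 + 243 = 13594
L = 16421 / 13594 × 100 = 120.7959
Paasche component (current-period weights):
ΣP(Feb 2018)Q(Feb 2018) = 1×312 + 1412×12 + 1×381 + 3×62 = 312 + 16944 + 381 + 186 = 17823
ΣP(Jan 2018)Q(Feb 2018) = 1×312 + 1155×12 + 1×381 + 3×62 = 312 + 13860 + 381 + 186 = 14739
P = 17823 / 14739 × 100 = 120.9241
Fisher = √(L × P) = √(120.7959 × 120.9241) = 120.8600

120.86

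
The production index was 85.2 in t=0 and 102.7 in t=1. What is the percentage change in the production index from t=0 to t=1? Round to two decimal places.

20.54%

Change = (102.7 − 85.2) / 85.2 × 100
       = 17.5 / 85.2 × 100 = 20.5399%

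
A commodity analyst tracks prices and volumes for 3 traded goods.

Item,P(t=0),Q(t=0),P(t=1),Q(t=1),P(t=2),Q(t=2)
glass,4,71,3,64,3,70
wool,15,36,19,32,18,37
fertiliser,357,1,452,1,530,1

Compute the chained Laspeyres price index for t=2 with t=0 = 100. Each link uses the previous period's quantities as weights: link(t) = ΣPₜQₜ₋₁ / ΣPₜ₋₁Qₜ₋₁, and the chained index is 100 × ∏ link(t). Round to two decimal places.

Link t=0→t=1:
ΣP(t=1)Q(t=0) = 3×71 + 19×36 + 452×1 = 213 + 684 + 452 = 1349
ΣP(t=0)Q(t=0) = 4×71 + 15×36 + 357×1 = 284 + 540 + 357 = 1181
link = 1349/1181 = 1.142252
Link t=1→t=2:
ΣP(t=2)Q(t=1) = 3×64 + 18×32 + 530×1 = 192 + 576 + 530 = 1298
ΣP(t=1)Q(t=1) = 3×64 + 19×32 + 452×1 = 192 + 608 + 452 = 1252
link = 1298/1252 = 1.036741
Chained index = 100 × 1.142252 × 1.036741 = 118.4220

118.42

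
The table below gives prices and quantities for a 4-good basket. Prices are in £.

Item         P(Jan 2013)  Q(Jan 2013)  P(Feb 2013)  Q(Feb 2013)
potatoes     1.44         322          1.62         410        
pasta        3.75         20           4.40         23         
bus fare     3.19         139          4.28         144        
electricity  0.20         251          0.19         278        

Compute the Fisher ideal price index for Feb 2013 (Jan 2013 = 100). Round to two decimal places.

Laspeyres component (base-period weights):
ΣP(Feb 2013)Q(Jan 2013) = 1.62×322 + 4.40×20 + 4.28×139 + 0.19×251 = 521.64 + 88 + 594.92 + 47.69 = 1252.25
ΣP(Jan 2013)Q(Jan 2013) = 1.44×322 + 3.75×20 + 3.19×139 + 0.20×251 = 463.68 + 75 + 443.41 + 50.2 = 1032.29
L = 1252.25 / 1032.29 × 100 = 121.3080
Paasche component (current-period weights):
ΣP(Feb 2013)Q(Feb 2013) = 1.62×410 + 4.40×23 + 4.28×144 + 0.19×278 = 664.2 + 101.2 + 616.32 + 52.82 = 1434.54
ΣP(Jan 2013)Q(Feb 2013) = 1.44×410 + 3.75×23 + 3.19×144 + 0.20×278 = 590.4 + 86.25 + 459.36 + 55.6 = 1191.61
P = 1434.54 / 1191.61 × 100 = 120.3867
Fisher = √(L × P) = √(121.3080 × 120.3867) = 120.8465

120.85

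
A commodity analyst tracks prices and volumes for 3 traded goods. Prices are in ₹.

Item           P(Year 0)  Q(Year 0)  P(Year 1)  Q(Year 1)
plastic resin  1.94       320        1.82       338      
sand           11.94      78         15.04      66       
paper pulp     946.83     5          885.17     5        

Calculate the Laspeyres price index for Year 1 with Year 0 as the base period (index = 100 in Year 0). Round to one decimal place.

Laspeyres price index uses base-period quantities as weights.
ΣP(Year 1)·Q(Year 0) = 1.82×320 + 15.04×78 + 885.17×5 = 582.4 + 1173.12 + 4425.85 = 6181.37
ΣP(Year 0)·Q(Year 0) = 1.94×320 + 11.94×78 + 946.83×5 = 620.8 + 931.32 + 4734.15 = 6286.27
Index = 6181.37 / 6286.27 × 100 = 98.3313

98.3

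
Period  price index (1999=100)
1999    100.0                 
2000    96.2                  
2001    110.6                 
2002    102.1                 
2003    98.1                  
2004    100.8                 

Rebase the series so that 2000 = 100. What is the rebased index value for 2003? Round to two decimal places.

101.98

Rebased(2003) = 98.1 / 96.2 × 100 = 101.9751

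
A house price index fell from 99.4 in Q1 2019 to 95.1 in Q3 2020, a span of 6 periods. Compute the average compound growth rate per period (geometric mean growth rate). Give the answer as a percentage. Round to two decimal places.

Growth factor = (95.1/99.4)^(1/6) = (0.956740)^(1/6) = 0.992657
Growth rate = 0.992657 − 1 = -0.007343 = -0.7343%

-0.73%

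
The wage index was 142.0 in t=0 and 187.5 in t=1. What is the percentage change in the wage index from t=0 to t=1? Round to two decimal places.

32.04%

Change = (187.5 − 142.0) / 142.0 × 100
       = 45.5 / 142.0 × 100 = 32.0423%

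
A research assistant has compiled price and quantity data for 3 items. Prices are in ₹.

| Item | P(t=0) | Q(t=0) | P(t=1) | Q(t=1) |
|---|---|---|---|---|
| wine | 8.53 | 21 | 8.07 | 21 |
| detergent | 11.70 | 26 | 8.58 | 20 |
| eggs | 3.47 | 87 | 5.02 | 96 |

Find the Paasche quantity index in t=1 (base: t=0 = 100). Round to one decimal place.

99.2

Paasche quantity index uses current-period prices as weights.
ΣP(t=1)·Q(t=1) = 8.07×21 + 8.58×20 + 5.02×96 = 169.47 + 171.6 + 481.92 = 822.99
ΣP(t=1)·Q(t=0) = 8.07×21 + 8.58×26 + 5.02×87 = 169.47 + 223.08 + 436.74 = 829.29
Index = 822.99 / 829.29 × 100 = 99.2403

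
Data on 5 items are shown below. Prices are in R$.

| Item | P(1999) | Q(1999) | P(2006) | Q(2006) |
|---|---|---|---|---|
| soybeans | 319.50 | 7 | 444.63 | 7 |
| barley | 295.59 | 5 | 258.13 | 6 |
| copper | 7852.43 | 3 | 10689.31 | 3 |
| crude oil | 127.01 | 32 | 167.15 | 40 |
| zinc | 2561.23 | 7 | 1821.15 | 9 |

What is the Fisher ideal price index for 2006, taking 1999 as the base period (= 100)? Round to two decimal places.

109.06

Laspeyres component (base-period weights):
ΣP(2006)Q(1999) = 444.63×7 + 258.13×5 + 10689.31×3 + 167.15×32 + 1821.15×7 = 3112.41 + 1290.65 + 32067.93 + 5348.8 + 12748.05 = 54567.84
ΣP(1999)Q(1999) = 319.50×7 + 295.59×5 + 7852.43×3 + 127.01×32 + 2561.23×7 = 2236.5 + 1477.95 + 23557.29 + 4064.32 + 17928.61 = 49264.67
L = 54567.84 / 49264.67 × 100 = 110.7647
Paasche component (current-period weights):
ΣP(2006)Q(2006) = 444.63×7 + 258.13×6 + 10689.31×3 + 167.15×40 + 1821.15×9 = 3112.41 + 1548.78 + 32067.93 + 6686 + 16390.35 = 59805.47
ΣP(1999)Q(2006) = 319.50×7 + 295.59×6 + 7852.43×3 + 127.01×40 + 2561.23×9 = 2236.5 + 1773.54 + 23557.29 + 5080.4 + 23051.07 = 55698.8
P = 59805.47 / 55698.8 × 100 = 107.3730
Fisher = √(L × P) = √(110.7647 × 107.3730) = 109.0556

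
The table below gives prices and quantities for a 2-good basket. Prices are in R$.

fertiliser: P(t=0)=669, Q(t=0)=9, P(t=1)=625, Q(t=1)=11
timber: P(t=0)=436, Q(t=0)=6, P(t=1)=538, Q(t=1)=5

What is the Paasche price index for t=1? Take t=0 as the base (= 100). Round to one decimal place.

100.3

Paasche price index uses current-period quantities as weights.
ΣP(t=1)·Q(t=1) = 625×11 + 538×5 = 6875 + 2690 = 9565
ΣP(t=0)·Q(t=1) = 669×11 + 436×5 = 7359 + 2180 = 9539
Index = 9565 / 9539 × 100 = 100.2726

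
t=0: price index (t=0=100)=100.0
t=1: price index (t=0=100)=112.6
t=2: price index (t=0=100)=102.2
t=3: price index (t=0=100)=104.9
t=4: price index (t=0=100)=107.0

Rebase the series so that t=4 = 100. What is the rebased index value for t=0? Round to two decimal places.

Rebased(t=0) = 100.0 / 107.0 × 100 = 93.4579

93.46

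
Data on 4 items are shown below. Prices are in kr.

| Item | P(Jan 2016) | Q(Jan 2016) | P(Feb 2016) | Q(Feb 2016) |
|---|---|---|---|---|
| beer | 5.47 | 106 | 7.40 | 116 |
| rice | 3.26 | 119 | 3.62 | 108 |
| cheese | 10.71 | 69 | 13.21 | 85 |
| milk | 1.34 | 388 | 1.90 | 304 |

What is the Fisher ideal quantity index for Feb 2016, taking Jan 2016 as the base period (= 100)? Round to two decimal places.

103.24

Laspeyres component (base-period weights):
ΣP(Jan 2016)Q(Feb 2016) = 5.47×116 + 3.26×108 + 10.71×85 + 1.34×304 = 634.52 + 352.08 + 910.35 + 407.36 = 2304.31
ΣP(Jan 2016)Q(Jan 2016) = 5.47×106 + 3.26×119 + 10.71×69 + 1.34×388 = 579.82 + 387.94 + 738.99 + 519.92 = 2226.67
L = 2304.31 / 2226.67 × 100 = 103.4868
Paasche component (current-period weights):
ΣP(Feb 2016)Q(Feb 2016) = 7.40×116 + 3.62×108 + 13.21×85 + 1.90×304 = 858.4 + 390.96 + 1122.85 + 577.6 = 2949.81
ΣP(Feb 2016)Q(Jan 2016) = 7.40×106 + 3.62×119 + 13.21×69 + 1.90×388 = 784.4 + 430.78 + 911.49 + 737.2 = 2863.87
P = 2949.81 / 2863.87 × 100 = 103.0008
Fisher = √(L × P) = √(103.4868 × 103.0008) = 103.2435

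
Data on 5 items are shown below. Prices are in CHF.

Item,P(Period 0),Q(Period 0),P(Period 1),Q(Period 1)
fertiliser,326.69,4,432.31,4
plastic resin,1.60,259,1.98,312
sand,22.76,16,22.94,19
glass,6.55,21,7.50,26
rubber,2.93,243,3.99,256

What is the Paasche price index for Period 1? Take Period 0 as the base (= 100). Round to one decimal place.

Paasche price index uses current-period quantities as weights.
ΣP(Period 1)·Q(Period 1) = 432.31×4 + 1.98×312 + 22.94×19 + 7.50×26 + 3.99×256 = 1729.24 + 617.76 + 435.86 + 195 + 1021.44 = 3999.3
ΣP(Period 0)·Q(Period 1) = 326.69×4 + 1.60×312 + 22.76×19 + 6.55×26 + 2.93×256 = 1306.76 + 499.2 + 432.44 + 170.3 + 750.08 = 3158.78
Index = 3999.3 / 3158.78 × 100 = 126.6090

126.6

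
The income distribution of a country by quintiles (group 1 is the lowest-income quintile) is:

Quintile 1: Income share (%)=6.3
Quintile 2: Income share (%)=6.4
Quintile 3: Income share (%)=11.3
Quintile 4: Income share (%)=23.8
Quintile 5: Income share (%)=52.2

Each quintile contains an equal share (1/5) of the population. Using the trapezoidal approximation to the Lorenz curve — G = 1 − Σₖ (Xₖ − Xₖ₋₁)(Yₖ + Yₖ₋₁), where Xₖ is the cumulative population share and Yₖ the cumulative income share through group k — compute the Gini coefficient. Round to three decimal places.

0.437

Cumulative income shares Yₖ: 0.0630, 0.1270, 0.2400, 0.4780, 1.0000
Σ (Xₖ−Xₖ₋₁)(Yₖ+Yₖ₋₁) = (1/5)(0.0630+0.0000) + (1/5)(0.1270+0.0630) + (1/5)(0.2400+0.1270) + (1/5)(0.4780+0.2400) + (1/5)(1.0000+0.4780)
  = 0.0126 + 0.0380 + 0.0734 + 0.1436 + 0.2956 = 0.5632
G = 1 − 0.5632 = 0.4368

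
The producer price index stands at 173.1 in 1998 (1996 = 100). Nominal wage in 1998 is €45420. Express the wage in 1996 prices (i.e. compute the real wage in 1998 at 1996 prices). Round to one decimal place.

26239.2

Real = Nominal ÷ (Index/100) = 45420 ÷ (173.1/100)
     = 45420 ÷ 1.731 = 26239.1681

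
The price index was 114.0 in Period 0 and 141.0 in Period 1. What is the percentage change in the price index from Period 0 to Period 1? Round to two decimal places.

Change = (141.0 − 114.0) / 114.0 × 100
       = 27.0 / 114.0 × 100 = 23.6842%

23.68%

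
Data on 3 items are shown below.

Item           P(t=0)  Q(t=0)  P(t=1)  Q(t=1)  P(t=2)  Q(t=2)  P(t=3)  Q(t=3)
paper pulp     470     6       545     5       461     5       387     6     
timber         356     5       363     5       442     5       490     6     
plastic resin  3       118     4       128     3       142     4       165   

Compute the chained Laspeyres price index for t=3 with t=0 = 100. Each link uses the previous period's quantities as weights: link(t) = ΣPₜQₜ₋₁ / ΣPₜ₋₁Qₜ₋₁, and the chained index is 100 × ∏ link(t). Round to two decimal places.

109.04

Link t=0→t=1:
ΣP(t=1)Q(t=0) = 545×6 + 363×5 + 4×118 = 3270 + 1815 + 472 = 5557
ΣP(t=0)Q(t=0) = 470×6 + 356×5 + 3×118 = 2820 + 1780 + 354 = 4954
link = 5557/4954 = 1.121720
Link t=1→t=2:
ΣP(t=2)Q(t=1) = 461×5 + 442×5 + 3×128 = 2305 + 2210 + 384 = 4899
ΣP(t=1)Q(t=1) = 545×5 + 363×5 + 4×128 = 2725 + 1815 + 512 = 5052
link = 4899/5052 = 0.969715
Link t=2→t=3:
ΣP(t=3)Q(t=2) = 387×5 + 490×5 + 4×142 = 1935 + 2450 + 568 = 4953
ΣP(t=2)Q(t=2) = 461×5 + 442×5 + 3×142 = 2305 + 2210 + 426 = 4941
link = 4953/4941 = 1.002429
Chained index = 100 × 1.121720 × 0.969715 × 1.002429 = 109.0390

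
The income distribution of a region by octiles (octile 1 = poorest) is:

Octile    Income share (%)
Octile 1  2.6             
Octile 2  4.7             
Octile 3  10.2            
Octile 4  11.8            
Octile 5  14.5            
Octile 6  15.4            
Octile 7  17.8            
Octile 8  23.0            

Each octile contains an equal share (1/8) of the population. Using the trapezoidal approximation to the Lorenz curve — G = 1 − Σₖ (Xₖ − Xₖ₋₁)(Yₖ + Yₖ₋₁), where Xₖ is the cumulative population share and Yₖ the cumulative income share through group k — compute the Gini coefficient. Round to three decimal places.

Cumulative income shares Yₖ: 0.0260, 0.0730, 0.1750, 0.2930, 0.4380, 0.5920, 0.7700, 1.0000
Σ (Xₖ−Xₖ₋₁)(Yₖ+Yₖ₋₁) = (1/8)(0.0260+0.0000) + (1/8)(0.0730+0.0260) + (1/8)(0.1750+0.0730) + (1/8)(0.2930+0.1750) + (1/8)(0.4380+0.2930) + (1/8)(0.5920+0.4380) + (1/8)(0.7700+0.5920) + (1/8)(1.0000+0.7700)
  = 0.0033 + 0.0124 + 0.0310 + 0.0585 + 0.0914 + 0.1287 + 0.1703 + 0.2213 = 0.7167
G = 1 − 0.7167 = 0.2833

0.283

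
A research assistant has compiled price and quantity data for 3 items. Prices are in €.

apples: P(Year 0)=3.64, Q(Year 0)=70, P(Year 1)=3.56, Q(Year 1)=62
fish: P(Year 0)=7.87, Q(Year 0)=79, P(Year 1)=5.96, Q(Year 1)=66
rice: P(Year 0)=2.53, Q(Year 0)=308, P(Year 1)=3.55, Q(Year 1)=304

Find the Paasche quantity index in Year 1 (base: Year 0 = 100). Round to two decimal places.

93.37

Paasche quantity index uses current-period prices as weights.
ΣP(Year 1)·Q(Year 1) = 3.56×62 + 5.96×66 + 3.55×304 = 220.72 + 393.36 + 1079.2 = 1693.28
ΣP(Year 1)·Q(Year 0) = 3.56×70 + 5.96×79 + 3.55×308 = 249.2 + 470.84 + 1093.4 = 1813.44
Index = 1693.28 / 1813.44 × 100 = 93.3739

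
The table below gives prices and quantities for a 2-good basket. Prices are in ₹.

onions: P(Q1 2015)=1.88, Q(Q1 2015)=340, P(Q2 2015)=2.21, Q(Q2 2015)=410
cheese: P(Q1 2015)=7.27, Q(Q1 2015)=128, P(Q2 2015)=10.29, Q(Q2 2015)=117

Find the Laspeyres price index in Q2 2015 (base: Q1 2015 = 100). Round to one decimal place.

131.8

Laspeyres price index uses base-period quantities as weights.
ΣP(Q2 2015)·Q(Q1 2015) = 2.21×340 + 10.29×128 = 751.4 + 1317.12 = 2068.52
ΣP(Q1 2015)·Q(Q1 2015) = 1.88×340 + 7.27×128 = 639.2 + 930.56 = 1569.76
Index = 2068.52 / 1569.76 × 100 = 131.7730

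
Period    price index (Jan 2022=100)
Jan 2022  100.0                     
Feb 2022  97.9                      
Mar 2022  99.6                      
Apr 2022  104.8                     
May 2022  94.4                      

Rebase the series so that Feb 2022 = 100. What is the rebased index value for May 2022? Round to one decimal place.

96.4

Rebased(May 2022) = 94.4 / 97.9 × 100 = 96.4249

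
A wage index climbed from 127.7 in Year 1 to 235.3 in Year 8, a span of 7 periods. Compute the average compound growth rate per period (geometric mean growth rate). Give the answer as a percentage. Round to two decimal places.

9.12%

Growth factor = (235.3/127.7)^(1/7) = (1.842600)^(1/7) = 1.091236
Growth rate = 1.091236 − 1 = 0.091236 = 9.1236%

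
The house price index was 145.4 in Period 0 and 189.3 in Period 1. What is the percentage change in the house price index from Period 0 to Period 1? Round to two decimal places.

Change = (189.3 − 145.4) / 145.4 × 100
       = 43.9 / 145.4 × 100 = 30.1926%

30.19%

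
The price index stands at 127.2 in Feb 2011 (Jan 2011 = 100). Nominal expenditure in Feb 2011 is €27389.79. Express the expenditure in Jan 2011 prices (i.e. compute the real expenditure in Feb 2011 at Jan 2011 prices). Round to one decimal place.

21532.9

Real = Nominal ÷ (Index/100) = 27389.79 ÷ (127.2/100)
     = 27389.79 ÷ 1.272 = 21532.8538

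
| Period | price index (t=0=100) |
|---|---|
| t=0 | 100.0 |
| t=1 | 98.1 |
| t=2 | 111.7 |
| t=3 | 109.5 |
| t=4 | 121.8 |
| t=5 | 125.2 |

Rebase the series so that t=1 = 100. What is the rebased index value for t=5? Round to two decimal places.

127.62

Rebased(t=5) = 125.2 / 98.1 × 100 = 127.6249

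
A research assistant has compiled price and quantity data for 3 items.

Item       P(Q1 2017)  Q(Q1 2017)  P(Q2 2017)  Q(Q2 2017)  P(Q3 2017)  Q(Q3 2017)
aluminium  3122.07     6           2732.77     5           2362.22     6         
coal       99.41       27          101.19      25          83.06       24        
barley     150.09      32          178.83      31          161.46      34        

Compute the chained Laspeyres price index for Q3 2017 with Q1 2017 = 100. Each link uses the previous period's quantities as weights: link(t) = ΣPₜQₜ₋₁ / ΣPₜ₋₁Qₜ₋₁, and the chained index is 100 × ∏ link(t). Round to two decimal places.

Link Q1 2017→Q2 2017:
ΣP(Q2 2017)Q(Q1 2017) = 2732.77×6 + 101.19×27 + 178.83×32 = 16396.62 + 2732.13 + 5722.56 = 24851.31
ΣP(Q1 2017)Q(Q1 2017) = 3122.07×6 + 99.41×27 + 150.09×32 = 18732.42 + 2684.07 + 4802.88 = 26219.37
link = 24851.31/26219.37 = 0.947823
Link Q2 2017→Q3 2017:
ΣP(Q3 2017)Q(Q2 2017) = 2362.22×5 + 83.06×25 + 161.46×31 = 11811.1 + 2076.5 + 5005.26 = 18892.86
ΣP(Q2 2017)Q(Q2 2017) = 2732.77×5 + 101.19×25 + 178.83×31 = 13663.85 + 2529.75 + 5543.73 = 21737.33
link = 18892.86/21737.33 = 0.869144
Chained index = 100 × 0.947823 × 0.869144 = 82.3794

82.38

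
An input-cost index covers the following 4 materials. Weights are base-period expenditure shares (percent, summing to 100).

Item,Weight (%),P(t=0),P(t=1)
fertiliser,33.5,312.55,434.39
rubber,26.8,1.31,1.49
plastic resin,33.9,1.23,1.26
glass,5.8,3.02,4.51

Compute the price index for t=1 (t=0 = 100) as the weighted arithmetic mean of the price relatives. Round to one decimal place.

120.4

fertiliser: 33.5 × (434.39/312.55) = 33.5 × 1.389826 = 46.5592
rubber: 26.8 × (1.49/1.31) = 26.8 × 1.137405 = 30.4824
plastic resin: 33.9 × (1.26/1.23) = 33.9 × 1.024390 = 34.7268
glass: 5.8 × (4.51/3.02) = 5.8 × 1.493377 = 8.6616
Index = Σ wᵢ·(p₁ᵢ/p₀ᵢ) = 46.5592 + 30.4824 + 34.7268 + 8.6616 = 120.4300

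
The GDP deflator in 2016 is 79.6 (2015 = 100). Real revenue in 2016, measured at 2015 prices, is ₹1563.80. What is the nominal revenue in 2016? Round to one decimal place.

1244.8

Nominal = Real × (Index/100) = 1563.80 × (79.6/100)
        = 1563.80 × 0.796 = 1244.7848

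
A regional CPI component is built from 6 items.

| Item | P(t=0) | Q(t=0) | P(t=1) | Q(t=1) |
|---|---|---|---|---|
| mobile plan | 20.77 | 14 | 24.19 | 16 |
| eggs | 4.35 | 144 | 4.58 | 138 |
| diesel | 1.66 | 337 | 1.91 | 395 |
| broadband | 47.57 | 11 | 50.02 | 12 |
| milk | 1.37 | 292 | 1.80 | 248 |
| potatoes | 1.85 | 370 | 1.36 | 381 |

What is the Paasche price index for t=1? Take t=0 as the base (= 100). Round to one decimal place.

Paasche price index uses current-period quantities as weights.
ΣP(t=1)·Q(t=1) = 24.19×16 + 4.58×138 + 1.91×395 + 50.02×12 + 1.80×248 + 1.36×381 = 387.04 + 632.04 + 754.45 + 600.24 + 446.4 + 518.16 = 3338.33
ΣP(t=0)·Q(t=1) = 20.77×16 + 4.35×138 + 1.66×395 + 47.57×12 + 1.37×248 + 1.85×381 = 332.32 + 600.3 + 655.7 + 570.84 + 339.76 + 704.85 = 3203.77
Index = 3338.33 / 3203.77 × 100 = 104.2001

104.2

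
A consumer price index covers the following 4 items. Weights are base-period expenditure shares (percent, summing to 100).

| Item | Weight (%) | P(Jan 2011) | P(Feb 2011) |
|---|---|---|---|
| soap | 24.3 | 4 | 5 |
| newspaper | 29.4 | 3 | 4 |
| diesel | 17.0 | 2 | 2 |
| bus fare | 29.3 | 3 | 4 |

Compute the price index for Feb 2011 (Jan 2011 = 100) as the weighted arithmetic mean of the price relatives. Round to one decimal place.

125.6

soap: 24.3 × (5/4) = 24.3 × 1.250000 = 30.3750
newspaper: 29.4 × (4/3) = 29.4 × 1.333333 = 39.2000
diesel: 17.0 × (2/2) = 17.0 × 1.000000 = 17.0000
bus fare: 29.3 × (4/3) = 29.3 × 1.333333 = 39.0667
Index = Σ wᵢ·(p₁ᵢ/p₀ᵢ) = 30.3750 + 39.2000 + 17.0000 + 39.0667 = 125.6417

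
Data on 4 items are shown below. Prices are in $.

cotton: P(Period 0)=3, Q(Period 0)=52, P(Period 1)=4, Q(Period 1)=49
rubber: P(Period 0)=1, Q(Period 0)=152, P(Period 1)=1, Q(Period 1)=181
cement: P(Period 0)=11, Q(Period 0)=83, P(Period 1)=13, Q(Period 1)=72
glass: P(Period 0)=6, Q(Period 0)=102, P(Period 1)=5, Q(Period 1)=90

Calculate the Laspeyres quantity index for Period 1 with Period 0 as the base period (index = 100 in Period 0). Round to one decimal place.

90.6

Laspeyres quantity index uses base-period prices as weights.
ΣP(Period 0)·Q(Period 1) = 3×49 + 1×181 + 11×72 + 6×90 = 147 + 181 + 792 + 540 = 1660
ΣP(Period 0)·Q(Period 0) = 3×52 + 1×152 + 11×83 + 6×102 = 156 + 152 + 913 + 612 = 1833
Index = 1660 / 1833 × 100 = 90.5619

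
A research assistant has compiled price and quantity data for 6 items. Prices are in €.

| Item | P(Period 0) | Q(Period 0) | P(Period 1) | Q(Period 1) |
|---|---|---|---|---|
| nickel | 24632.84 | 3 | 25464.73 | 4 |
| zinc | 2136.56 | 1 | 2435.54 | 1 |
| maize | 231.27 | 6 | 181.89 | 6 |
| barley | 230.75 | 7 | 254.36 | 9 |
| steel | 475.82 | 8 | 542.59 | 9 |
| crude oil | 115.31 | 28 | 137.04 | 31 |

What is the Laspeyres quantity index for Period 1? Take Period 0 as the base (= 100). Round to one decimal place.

130.1

Laspeyres quantity index uses base-period prices as weights.
ΣP(Period 0)·Q(Period 1) = 24632.84×4 + 2136.56×1 + 231.27×6 + 230.75×9 + 475.82×9 + 115.31×31 = 98531.36 + 2136.56 + 1387.62 + 2076.75 + 4282.38 + 3574.61 = 111989.28
ΣP(Period 0)·Q(Period 0) = 24632.84×3 + 2136.56×1 + 231.27×6 + 230.75×7 + 475.82×8 + 115.31×28 = 73898.52 + 2136.56 + 1387.62 + 1615.25 + 3806.56 + 3228.68 = 86073.19
Index = 111989.28 / 86073.19 × 100 = 130.1094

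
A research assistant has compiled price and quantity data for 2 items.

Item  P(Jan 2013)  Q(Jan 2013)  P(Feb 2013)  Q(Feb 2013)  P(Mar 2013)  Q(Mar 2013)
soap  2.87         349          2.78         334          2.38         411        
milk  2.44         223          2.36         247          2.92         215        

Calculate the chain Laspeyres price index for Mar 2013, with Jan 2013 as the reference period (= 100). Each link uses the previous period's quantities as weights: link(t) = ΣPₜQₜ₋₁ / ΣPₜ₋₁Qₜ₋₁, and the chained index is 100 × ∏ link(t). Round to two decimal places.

97.12

Link Jan 2013→Feb 2013:
ΣP(Feb 2013)Q(Jan 2013) = 2.78×349 + 2.36×223 = 970.22 + 526.28 = 1496.5
ΣP(Jan 2013)Q(Jan 2013) = 2.87×349 + 2.44×223 = 1001.63 + 544.12 = 1545.75
link = 1496.5/1545.75 = 0.968138
Link Feb 2013→Mar 2013:
ΣP(Mar 2013)Q(Feb 2013) = 2.38×334 + 2.92×247 = 794.92 + 721.24 = 1516.16
ΣP(Feb 2013)Q(Feb 2013) = 2.78×334 + 2.36×247 = 928.52 + 582.92 = 1511.44
link = 1516.16/1511.44 = 1.003123
Chained index = 100 × 0.968138 × 1.003123 = 97.1162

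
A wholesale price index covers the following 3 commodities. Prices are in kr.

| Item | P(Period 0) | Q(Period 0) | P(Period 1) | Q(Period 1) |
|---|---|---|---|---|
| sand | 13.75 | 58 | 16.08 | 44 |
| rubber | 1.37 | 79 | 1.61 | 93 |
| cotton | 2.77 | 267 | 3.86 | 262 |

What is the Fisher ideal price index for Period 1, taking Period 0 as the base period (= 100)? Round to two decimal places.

Laspeyres component (base-period weights):
ΣP(Period 1)Q(Period 0) = 16.08×58 + 1.61×79 + 3.86×267 = 932.64 + 127.19 + 1030.62 = 2090.45
ΣP(Period 0)Q(Period 0) = 13.75×58 + 1.37×79 + 2.77×267 = 797.5 + 108.23 + 739.59 = 1645.32
L = 2090.45 / 1645.32 × 100 = 127.0543
Paasche component (current-period weights):
ΣP(Period 1)Q(Period 1) = 16.08×44 + 1.61×93 + 3.86×262 = 707.52 + 149.73 + 1011.32 = 1868.57
ΣP(Period 0)Q(Period 1) = 13.75×44 + 1.37×93 + 2.77×262 = 605 + 127.41 + 725.74 = 1458.15
P = 1868.57 / 1458.15 × 100 = 128.1466
Fisher = √(L × P) = √(127.0543 × 128.1466) = 127.5993

127.60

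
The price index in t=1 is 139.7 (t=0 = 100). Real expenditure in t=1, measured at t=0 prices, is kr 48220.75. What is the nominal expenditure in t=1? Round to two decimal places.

67364.39

Nominal = Real × (Index/100) = 48220.75 × (139.7/100)
        = 48220.75 × 1.397 = 67364.3877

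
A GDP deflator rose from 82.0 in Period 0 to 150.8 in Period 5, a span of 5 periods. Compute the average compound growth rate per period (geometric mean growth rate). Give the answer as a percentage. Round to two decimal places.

Growth factor = (150.8/82.0)^(1/5) = (1.839024)^(1/5) = 1.129581
Growth rate = 1.129581 − 1 = 0.129581 = 12.9581%

12.96%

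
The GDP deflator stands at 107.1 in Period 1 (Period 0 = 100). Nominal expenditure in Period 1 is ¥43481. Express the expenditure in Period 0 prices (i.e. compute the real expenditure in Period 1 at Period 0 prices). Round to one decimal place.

Real = Nominal ÷ (Index/100) = 43481 ÷ (107.1/100)
     = 43481 ÷ 1.071 = 40598.5061

40598.5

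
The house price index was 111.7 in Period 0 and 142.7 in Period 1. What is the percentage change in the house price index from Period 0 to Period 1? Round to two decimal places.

27.75%

Change = (142.7 − 111.7) / 111.7 × 100
       = 31.0 / 111.7 × 100 = 27.7529%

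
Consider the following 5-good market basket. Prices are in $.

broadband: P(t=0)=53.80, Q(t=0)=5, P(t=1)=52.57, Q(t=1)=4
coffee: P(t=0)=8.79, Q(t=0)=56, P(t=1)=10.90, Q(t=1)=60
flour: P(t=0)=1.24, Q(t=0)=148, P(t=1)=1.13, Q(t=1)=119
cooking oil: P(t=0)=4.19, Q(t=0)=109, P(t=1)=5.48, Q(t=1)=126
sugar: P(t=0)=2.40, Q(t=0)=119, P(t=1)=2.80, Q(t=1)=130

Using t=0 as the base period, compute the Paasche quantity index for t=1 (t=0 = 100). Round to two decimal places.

Paasche quantity index uses current-period prices as weights.
ΣP(t=1)·Q(t=1) = 52.57×4 + 10.90×60 + 1.13×119 + 5.48×126 + 2.80×130 = 210.28 + 654 + 134.47 + 690.48 + 364 = 2053.23
ΣP(t=1)·Q(t=0) = 52.57×5 + 10.90×56 + 1.13×148 + 5.48×109 + 2.80×119 = 262.85 + 610.4 + 167.24 + 597.32 + 333.2 = 1971.01
Index = 2053.23 / 1971.01 × 100 = 104.1715

104.17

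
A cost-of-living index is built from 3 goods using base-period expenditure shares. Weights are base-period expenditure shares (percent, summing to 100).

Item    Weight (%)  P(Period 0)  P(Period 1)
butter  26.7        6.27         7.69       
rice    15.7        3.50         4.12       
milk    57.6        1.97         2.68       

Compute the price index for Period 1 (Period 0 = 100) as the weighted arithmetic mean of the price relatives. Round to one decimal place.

129.6

butter: 26.7 × (7.69/6.27) = 26.7 × 1.226475 = 32.7469
rice: 15.7 × (4.12/3.50) = 15.7 × 1.177143 = 18.4811
milk: 57.6 × (2.68/1.97) = 57.6 × 1.360406 = 78.3594
Index = Σ wᵢ·(p₁ᵢ/p₀ᵢ) = 32.7469 + 18.4811 + 78.3594 = 129.5874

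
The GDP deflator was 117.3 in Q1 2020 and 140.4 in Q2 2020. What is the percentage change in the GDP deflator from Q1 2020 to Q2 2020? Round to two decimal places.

19.69%

Change = (140.4 − 117.3) / 117.3 × 100
       = 23.1 / 117.3 × 100 = 19.6931%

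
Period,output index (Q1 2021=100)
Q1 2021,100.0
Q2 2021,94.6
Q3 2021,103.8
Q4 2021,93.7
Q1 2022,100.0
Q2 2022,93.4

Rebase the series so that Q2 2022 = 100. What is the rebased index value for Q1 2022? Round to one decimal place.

Rebased(Q1 2022) = 100.0 / 93.4 × 100 = 107.0664

107.1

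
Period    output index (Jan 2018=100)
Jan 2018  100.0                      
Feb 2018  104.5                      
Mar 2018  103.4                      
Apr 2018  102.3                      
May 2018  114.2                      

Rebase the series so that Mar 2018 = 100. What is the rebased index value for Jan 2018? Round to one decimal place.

96.7

Rebased(Jan 2018) = 100.0 / 103.4 × 100 = 96.7118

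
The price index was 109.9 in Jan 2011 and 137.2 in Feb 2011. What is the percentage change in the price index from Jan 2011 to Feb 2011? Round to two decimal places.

Change = (137.2 − 109.9) / 109.9 × 100
       = 27.3 / 109.9 × 100 = 24.8408%

24.84%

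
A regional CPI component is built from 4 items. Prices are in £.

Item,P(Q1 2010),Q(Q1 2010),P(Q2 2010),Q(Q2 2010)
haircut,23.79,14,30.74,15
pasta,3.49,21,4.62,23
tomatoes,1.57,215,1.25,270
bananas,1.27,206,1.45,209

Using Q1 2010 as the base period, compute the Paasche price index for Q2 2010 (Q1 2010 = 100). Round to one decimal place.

Paasche price index uses current-period quantities as weights.
ΣP(Q2 2010)·Q(Q2 2010) = 30.74×15 + 4.62×23 + 1.25×270 + 1.45×209 = 461.1 + 106.26 + 337.5 + 303.05 = 1207.91
ΣP(Q1 2010)·Q(Q2 2010) = 23.79×15 + 3.49×23 + 1.57×270 + 1.27×209 = 356.85 + 80.27 + 423.9 + 265.43 = 1126.45
Index = 1207.91 / 1126.45 × 100 = 107.2316

107.2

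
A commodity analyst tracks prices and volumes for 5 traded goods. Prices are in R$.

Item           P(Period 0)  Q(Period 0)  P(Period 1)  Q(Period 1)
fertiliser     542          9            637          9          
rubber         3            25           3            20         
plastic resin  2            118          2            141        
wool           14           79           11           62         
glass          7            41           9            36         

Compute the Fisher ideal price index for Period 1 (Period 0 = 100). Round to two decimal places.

111.16

Laspeyres component (base-period weights):
ΣP(Period 1)Q(Period 0) = 637×9 + 3×25 + 2×118 + 11×79 + 9×41 = 5733 + 75 + 236 + 869 + 369 = 7282
ΣP(Period 0)Q(Period 0) = 542×9 + 3×25 + 2×118 + 14×79 + 7×41 = 4878 + 75 + 236 + 1106 + 287 = 6582
L = 7282 / 6582 × 100 = 110.6351
Paasche component (current-period weights):
ΣP(Period 1)Q(Period 1) = 637×9 + 3×20 + 2×141 + 11×62 + 9×36 = 5733 + 60 + 282 + 682 + 324 = 7081
ΣP(Period 0)Q(Period 1) = 542×9 + 3×20 + 2×141 + 14×62 + 7×36 = 4878 + 60 + 282 + 868 + 252 = 6340
P = 7081 / 6340 × 100 = 111.6877
Fisher = √(L × P) = √(110.6351 × 111.6877) = 111.1601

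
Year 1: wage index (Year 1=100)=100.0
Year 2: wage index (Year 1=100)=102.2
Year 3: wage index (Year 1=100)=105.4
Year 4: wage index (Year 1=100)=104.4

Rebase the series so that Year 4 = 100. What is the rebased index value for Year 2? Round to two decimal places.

97.89

Rebased(Year 2) = 102.2 / 104.4 × 100 = 97.8927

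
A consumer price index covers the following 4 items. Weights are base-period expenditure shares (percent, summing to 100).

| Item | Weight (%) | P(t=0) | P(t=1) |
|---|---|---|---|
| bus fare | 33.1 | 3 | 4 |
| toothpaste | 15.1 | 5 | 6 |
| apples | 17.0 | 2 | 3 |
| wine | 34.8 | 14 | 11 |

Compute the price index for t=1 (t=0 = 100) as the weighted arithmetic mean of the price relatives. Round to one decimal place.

115.1

bus fare: 33.1 × (4/3) = 33.1 × 1.333333 = 44.1333
toothpaste: 15.1 × (6/5) = 15.1 × 1.200000 = 18.1200
apples: 17.0 × (3/2) = 17.0 × 1.500000 = 25.5000
wine: 34.8 × (11/14) = 34.8 × 0.785714 = 27.3429
Index = Σ wᵢ·(p₁ᵢ/p₀ᵢ) = 44.1333 + 18.1200 + 25.5000 + 27.3429 = 115.0962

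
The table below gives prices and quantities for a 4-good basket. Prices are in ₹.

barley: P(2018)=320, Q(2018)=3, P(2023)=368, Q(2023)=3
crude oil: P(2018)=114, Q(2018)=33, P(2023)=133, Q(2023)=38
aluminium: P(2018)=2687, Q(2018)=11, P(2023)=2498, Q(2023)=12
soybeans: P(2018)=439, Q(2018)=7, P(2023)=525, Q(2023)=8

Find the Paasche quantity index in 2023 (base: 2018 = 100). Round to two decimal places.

Paasche quantity index uses current-period prices as weights.
ΣP(2023)·Q(2023) = 368×3 + 133×38 + 2498×12 + 525×8 = 1104 + 5054 + 29976 + 4200 = 40334
ΣP(2023)·Q(2018) = 368×3 + 133×33 + 2498×11 + 525×7 = 1104 + 4389 + 27478 + 3675 = 36646
Index = 40334 / 36646 × 100 = 110.0639

110.06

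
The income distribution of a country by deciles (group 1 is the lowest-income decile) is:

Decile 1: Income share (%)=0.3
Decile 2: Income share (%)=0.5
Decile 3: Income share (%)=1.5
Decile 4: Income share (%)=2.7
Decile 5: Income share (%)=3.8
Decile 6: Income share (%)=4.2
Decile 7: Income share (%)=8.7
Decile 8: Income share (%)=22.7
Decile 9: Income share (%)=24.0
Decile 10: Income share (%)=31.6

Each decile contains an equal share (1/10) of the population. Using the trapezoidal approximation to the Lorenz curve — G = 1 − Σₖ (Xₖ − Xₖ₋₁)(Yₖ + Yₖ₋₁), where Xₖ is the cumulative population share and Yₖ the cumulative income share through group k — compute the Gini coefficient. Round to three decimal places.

0.571

Cumulative income shares Yₖ: 0.0030, 0.0080, 0.0230, 0.0500, 0.0880, 0.1300, 0.2170, 0.4440, 0.6840, 1.0000
Σ (Xₖ−Xₖ₋₁)(Yₖ+Yₖ₋₁) = (1/10)(0.0030+0.0000) + (1/10)(0.0080+0.0030) + (1/10)(0.0230+0.0080) + (1/10)(0.0500+0.0230) + (1/10)(0.0880+0.0500) + (1/10)(0.1300+0.0880) + (1/10)(0.2170+0.1300) + (1/10)(0.4440+0.2170) + (1/10)(0.6840+0.4440) + (1/10)(1.0000+0.6840)
  = 0.0003 + 0.0011 + 0.0031 + 0.0073 + 0.0138 + 0.0218 + 0.0347 + 0.0661 + 0.1128 + 0.1684 = 0.4294
G = 1 − 0.4294 = 0.5706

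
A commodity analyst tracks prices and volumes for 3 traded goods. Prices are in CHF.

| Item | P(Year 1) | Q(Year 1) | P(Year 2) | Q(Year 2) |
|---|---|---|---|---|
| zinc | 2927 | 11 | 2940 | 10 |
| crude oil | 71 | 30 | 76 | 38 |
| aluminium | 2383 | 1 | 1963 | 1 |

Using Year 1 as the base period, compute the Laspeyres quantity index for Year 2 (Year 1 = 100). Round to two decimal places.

Laspeyres quantity index uses base-period prices as weights.
ΣP(Year 1)·Q(Year 2) = 2927×10 + 71×38 + 2383×1 = 29270 + 2698 + 2383 = 34351
ΣP(Year 1)·Q(Year 1) = 2927×11 + 71×30 + 2383×1 = 32197 + 2130 + 2383 = 36710
Index = 34351 / 36710 × 100 = 93.5740

93.57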